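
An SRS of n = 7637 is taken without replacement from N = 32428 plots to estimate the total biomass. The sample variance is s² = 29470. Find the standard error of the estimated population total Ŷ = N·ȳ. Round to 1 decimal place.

55697.5

Var(Ŷ) = N²·Var(ȳ) = N²·(1 − n/N)·s²/n.
f = 7637/32428 = 0.23550635; Var(ȳ) = 0.76449365·29470/7637 = 2.9500626.
Var(Ŷ) = 32428² · 2.9500626 = 3.1022126 × 10^9.
SE(Ŷ) = √(3.1022126 × 10^9) = 55697.5.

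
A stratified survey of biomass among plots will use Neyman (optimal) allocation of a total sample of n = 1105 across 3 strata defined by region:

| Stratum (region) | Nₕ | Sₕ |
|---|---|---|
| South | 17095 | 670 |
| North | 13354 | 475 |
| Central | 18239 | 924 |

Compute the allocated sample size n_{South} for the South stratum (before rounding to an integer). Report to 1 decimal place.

Neyman allocation: nₕ = n·NₕSₕ / Σⱼ NⱼSⱼ.
Σ NⱼSⱼ = 17095·670 + 13354·475 + 18239·924 = 3.4649636 × 10^7.
n_{South} = 1105·17095·670 / (3.4649636 × 10^7) = 365.3.

365.3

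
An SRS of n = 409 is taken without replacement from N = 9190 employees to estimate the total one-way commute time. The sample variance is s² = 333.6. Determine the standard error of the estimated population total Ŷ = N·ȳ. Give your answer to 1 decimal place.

8113.0

Var(Ŷ) = N²·Var(ȳ) = N²·(1 − n/N)·s²/n.
f = 409/9190 = 0.04450490; Var(ȳ) = 0.95549510·333.6/409 = 0.7793476.
Var(Ŷ) = 9190² · 0.7793476 = 6.5820659 × 10^7.
SE(Ŷ) = √(6.5820659 × 10^7) = 8113.0.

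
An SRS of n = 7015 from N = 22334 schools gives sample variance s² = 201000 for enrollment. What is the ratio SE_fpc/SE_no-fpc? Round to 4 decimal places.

f = n/N = 7015/22334 = 0.31409510.
SE_no-fpc = √(s²/n) = 5.3528391; SE_fpc = √((1−f)s²/n) = 4.4331879.
Ratio = √(1−f) = 0.82819376.

0.8282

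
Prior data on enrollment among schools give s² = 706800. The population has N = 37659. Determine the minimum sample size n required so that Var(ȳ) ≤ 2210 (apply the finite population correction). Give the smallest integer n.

318

Without fpc, n₀ = s²/D = 706800/2210 = 319.8190.
With fpc, (1 − n/N)·s²/n ≤ D requires n ≥ n₀/(1 + n₀/N) = 319.8190/(1 + 319.8190/37659) = 317.1258.
Rounding up, n = 318.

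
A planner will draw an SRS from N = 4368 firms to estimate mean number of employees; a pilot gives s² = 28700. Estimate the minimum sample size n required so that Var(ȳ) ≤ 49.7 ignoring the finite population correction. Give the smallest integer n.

Without fpc, n₀ = s²/D = 28700/49.7 = 577.4648.
Rounding up, n = 578.

578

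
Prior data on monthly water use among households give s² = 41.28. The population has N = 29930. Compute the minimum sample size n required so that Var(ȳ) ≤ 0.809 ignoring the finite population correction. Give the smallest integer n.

52

Without fpc, n₀ = s²/D = 41.28/0.809 = 51.0260.
Rounding up, n = 52.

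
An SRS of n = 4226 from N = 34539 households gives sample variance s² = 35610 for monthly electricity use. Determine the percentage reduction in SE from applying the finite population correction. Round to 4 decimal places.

f = n/N = 4226/34539 = 0.12235444.
SE_no-fpc = √(s²/n) = 2.9028276; SE_fpc = √((1−f)s²/n) = 2.7194484.
Ratio = √(1−f) = 0.93682739. Reduction = 100·(1 − 0.93682739) = 6.3173%.

6.3173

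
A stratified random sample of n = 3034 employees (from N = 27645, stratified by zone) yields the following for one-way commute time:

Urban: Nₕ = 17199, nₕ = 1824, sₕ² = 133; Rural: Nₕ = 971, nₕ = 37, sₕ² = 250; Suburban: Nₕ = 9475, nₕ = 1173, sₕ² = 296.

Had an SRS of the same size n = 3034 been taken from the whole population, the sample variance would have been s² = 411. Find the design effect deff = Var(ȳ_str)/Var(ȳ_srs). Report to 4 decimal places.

0.4911

Var(ȳ_str) = Σ Wₕ²(1−fₕ)sₕ²/nₕ with Wₕ = Nₕ/27645:
  Urban: (17199/27645)²·(1−1824/17199)·133/1824 = 0.025229691
  Rural: (971/27645)²·(1−37/971)·250/37 = 0.0080180951
  Suburban: (9475/27645)²·(1−1173/9475)·296/1173 = 0.02597302
  → Var(ȳ_str) = 0.059220806.
Var(ȳ_srs) = (1 − 3034/27645)·411/3034 = 0.12059767.
deff = 0.059220806 / 0.12059767 = 0.4911.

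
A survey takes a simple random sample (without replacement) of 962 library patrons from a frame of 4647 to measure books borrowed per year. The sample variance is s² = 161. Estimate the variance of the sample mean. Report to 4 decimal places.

0.1327

Under SRS without replacement, Var(ȳ) = (1 − f)·s²/n with f = n/N = 962/4647 = 0.20701528.
Var(ȳ) = (1 − 0.20701528)·161/962 = 0.79298472·0.16735967 = 0.13271366.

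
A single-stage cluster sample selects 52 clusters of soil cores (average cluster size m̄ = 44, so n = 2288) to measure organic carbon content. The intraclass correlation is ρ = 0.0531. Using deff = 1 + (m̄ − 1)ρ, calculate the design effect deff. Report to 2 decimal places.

3.28

deff = 1 + (44 − 1)·0.0531 = 1 + 2.2833 = 3.2833.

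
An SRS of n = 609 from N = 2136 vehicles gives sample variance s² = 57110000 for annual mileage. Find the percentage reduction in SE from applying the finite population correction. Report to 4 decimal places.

15.4490

f = n/N = 609/2136 = 0.28511236.
SE_no-fpc = √(s²/n) = 306.22979; SE_fpc = √((1−f)s²/n) = 258.92044.
Ratio = √(1−f) = 0.84551028. Reduction = 100·(1 − 0.84551028) = 15.4490%.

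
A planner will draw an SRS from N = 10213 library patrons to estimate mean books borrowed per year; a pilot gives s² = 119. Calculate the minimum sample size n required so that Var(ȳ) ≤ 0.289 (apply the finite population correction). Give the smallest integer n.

396

Without fpc, n₀ = s²/D = 119/0.289 = 411.7647.
With fpc, (1 − n/N)·s²/n ≤ D requires n ≥ n₀/(1 + n₀/N) = 411.7647/(1 + 411.7647/10213) = 395.8067.
Rounding up, n = 396.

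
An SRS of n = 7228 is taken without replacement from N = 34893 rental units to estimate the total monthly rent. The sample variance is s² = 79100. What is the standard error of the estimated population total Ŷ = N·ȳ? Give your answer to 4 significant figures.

Var(Ŷ) = N²·Var(ȳ) = N²·(1 − n/N)·s²/n.
f = 7228/34893 = 0.20714757; Var(ȳ) = 0.79285243·79100/7228 = 8.6766225.
Var(Ŷ) = 34893² · 8.6766225 = 1.0563974 × 10^10.
SE(Ŷ) = √(1.0563974 × 10^10) = 102800.

102800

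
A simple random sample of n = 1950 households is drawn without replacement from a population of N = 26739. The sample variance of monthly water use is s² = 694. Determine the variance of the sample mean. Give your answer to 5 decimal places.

0.32994

Under SRS without replacement, Var(ȳ) = (1 − f)·s²/n with f = n/N = 1950/26739 = 0.07292719.
Var(ȳ) = (1 − 0.07292719)·694/1950 = 0.92707281·0.35589744 = 0.32994284.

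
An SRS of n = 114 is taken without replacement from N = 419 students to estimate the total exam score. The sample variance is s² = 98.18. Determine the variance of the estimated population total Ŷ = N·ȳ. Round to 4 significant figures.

Var(Ŷ) = N²·Var(ȳ) = N²·(1 − n/N)·s²/n.
f = 114/419 = 0.27207637; Var(ȳ) = 0.72792363·98.18/114 = 0.62690826.
Var(Ŷ) = 419² · 0.62690826 = 110060.64.

110100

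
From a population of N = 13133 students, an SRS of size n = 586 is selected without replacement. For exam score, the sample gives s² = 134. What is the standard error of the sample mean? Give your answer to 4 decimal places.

0.4674

Under SRS without replacement, Var(ȳ) = (1 − f)·s²/n with f = n/N = 586/13133 = 0.04462042.
Var(ȳ) = (1 − 0.04462042)·134/586 = 0.95537958·0.22866894 = 0.21846564.
SE(ȳ) = √(0.21846564) = 0.4674.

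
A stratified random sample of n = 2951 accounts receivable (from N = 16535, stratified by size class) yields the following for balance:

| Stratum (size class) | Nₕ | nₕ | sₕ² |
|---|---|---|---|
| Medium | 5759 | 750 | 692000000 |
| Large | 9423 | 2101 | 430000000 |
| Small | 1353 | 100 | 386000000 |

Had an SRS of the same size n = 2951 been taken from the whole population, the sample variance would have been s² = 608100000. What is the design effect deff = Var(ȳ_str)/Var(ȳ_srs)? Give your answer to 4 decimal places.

1.0215

Var(ȳ_str) = Σ Wₕ²(1−fₕ)sₕ²/nₕ with Wₕ = Nₕ/16535:
  Medium: (5759/16535)²·(1−750/5759)·692000000/750 = 97349.683
  Large: (9423/16535)²·(1−2101/9423)·430000000/2101 = 51647.93
  Small: (1353/16535)²·(1−100/1353)·386000000/100 = 23934.688
  → Var(ȳ_str) = 172932.3.
Var(ȳ_srs) = (1 − 2951/16535)·608100000/2951 = 169289.21.
deff = 172932.3 / 169289.21 = 1.0215.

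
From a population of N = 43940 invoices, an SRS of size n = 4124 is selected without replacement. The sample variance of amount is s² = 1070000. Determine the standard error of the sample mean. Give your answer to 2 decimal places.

15.33

Under SRS without replacement, Var(ȳ) = (1 − f)·s²/n with f = n/N = 4124/43940 = 0.09385526.
Var(ȳ) = (1 − 0.09385526)·1070000/4124 = 0.90614474·259.45684 = 235.10545.
SE(ȳ) = √(235.10545) = 15.33.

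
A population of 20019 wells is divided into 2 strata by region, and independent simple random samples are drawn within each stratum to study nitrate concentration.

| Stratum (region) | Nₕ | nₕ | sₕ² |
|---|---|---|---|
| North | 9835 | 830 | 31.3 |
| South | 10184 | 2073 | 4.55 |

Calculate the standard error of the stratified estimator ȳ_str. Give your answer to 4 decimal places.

0.0937

Var(ȳ_str) = Σₕ Wₕ²(1 − fₕ)sₕ²/nₕ with Wₕ = Nₕ/N, N = 20019.
North: Wₕ = 0.49128328; term = 0.49128328²·(1 − 0.08439248)·31.3/830 = 0.0083337327.
South: Wₕ = 0.50871672; term = 0.50871672²·(1 − 0.20355460)·4.55/2073 = 4.5239743 × 10^-4.
Sum = 0.0087861301.
SE = √(0.0087861301) = 0.0937.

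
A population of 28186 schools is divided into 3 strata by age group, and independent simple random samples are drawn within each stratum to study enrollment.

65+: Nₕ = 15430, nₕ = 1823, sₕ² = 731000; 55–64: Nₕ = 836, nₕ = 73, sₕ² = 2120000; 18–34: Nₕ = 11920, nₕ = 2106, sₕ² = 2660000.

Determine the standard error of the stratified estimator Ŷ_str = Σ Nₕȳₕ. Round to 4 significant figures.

Var(Ŷ_str) = Σₕ Nₕ²(1 − fₕ)sₕ²/nₕ.
65+: 15430²·(1 − 1823/15430)·731000/1823 = 8.4189711 × 10^10.
55–64: 836²·(1 − 73/836)·2120000/73 = 1.8524386 × 10^10.
18–34: 11920²·(1 − 2106/11920)·2660000/2106 = 1.4775615 × 10^11.
Sum = 2.5047025 × 10^11.
SE = √(2.5047025 × 10^11) = 500500.

500500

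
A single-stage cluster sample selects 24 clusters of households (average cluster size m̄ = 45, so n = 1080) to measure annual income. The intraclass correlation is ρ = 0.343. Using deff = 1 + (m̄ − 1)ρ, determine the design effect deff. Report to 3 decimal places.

deff = 1 + (45 − 1)·0.343 = 1 + 15.092 = 16.092.

16.092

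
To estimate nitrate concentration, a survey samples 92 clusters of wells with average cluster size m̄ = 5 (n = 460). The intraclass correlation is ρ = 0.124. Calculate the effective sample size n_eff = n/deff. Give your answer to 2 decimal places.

307.49

deff = 1 + (5 − 1)·0.124 = 1 + 0.496 = 1.496.
n_eff = 460 / 1.496 = 307.49.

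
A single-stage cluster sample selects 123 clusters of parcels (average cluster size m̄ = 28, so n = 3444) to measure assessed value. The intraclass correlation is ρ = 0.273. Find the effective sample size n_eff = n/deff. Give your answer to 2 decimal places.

deff = 1 + (28 − 1)·0.273 = 1 + 7.371 = 8.371.
n_eff = 3444 / 8.371 = 411.42.

411.42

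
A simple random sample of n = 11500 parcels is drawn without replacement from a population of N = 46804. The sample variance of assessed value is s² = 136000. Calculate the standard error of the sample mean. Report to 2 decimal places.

2.99

Under SRS without replacement, Var(ȳ) = (1 − f)·s²/n with f = n/N = 11500/46804 = 0.24570550.
Var(ȳ) = (1 − 0.24570550)·136000/11500 = 0.75429450·11.826087 = 8.9203524.
SE(ȳ) = √(8.9203524) = 2.99.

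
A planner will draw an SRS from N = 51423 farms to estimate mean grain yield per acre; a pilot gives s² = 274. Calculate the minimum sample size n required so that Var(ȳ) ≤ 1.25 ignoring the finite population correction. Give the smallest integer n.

Without fpc, n₀ = s²/D = 274/1.25 = 219.2000.
Rounding up, n = 220.

220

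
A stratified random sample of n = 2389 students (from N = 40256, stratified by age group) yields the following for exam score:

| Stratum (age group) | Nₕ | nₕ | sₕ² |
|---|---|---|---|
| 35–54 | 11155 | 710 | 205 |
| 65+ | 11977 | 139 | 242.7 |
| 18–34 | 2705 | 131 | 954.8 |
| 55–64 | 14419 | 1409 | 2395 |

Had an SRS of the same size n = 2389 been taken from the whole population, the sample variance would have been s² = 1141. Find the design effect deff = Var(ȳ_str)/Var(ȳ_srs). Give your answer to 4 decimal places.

Var(ȳ_str) = Σ Wₕ²(1−fₕ)sₕ²/nₕ with Wₕ = Nₕ/40256:
  35–54: (11155/40256)²·(1−710/11155)·205/710 = 0.02075928
  65+: (11977/40256)²·(1−139/11977)·242.7/139 = 0.15276368
  18–34: (2705/40256)²·(1−131/2705)·954.8/131 = 0.031315236
  55–64: (14419/40256)²·(1−1409/14419)·2395/1409 = 0.19676404
  → Var(ȳ_str) = 0.40160224.
Var(ȳ_srs) = (1 − 2389/40256)·1141/2389 = 0.44926209.
deff = 0.40160224 / 0.44926209 = 0.8939.

0.8939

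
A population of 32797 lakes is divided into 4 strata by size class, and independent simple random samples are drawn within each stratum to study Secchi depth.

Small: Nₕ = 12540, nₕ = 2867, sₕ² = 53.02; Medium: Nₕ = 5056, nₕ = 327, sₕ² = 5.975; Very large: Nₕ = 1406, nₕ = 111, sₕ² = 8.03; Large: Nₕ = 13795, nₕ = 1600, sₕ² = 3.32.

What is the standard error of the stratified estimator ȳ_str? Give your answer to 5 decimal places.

Var(ȳ_str) = Σₕ Wₕ²(1 − fₕ)sₕ²/nₕ with Wₕ = Nₕ/N, N = 32797.
Small: Wₕ = 0.38235204; term = 0.38235204²·(1 − 0.22862839)·53.02/2867 = 0.0020854631.
Medium: Wₕ = 0.15416044; term = 0.15416044²·(1 − 0.06467563)·5.975/327 = 4.0616107 × 10^-4.
Very large: Wₕ = 0.04286977; term = 0.04286977²·(1 − 0.07894737)·8.03/111 = 1.2245582 × 10^-4.
Large: Wₕ = 0.42061774; term = 0.42061774²·(1 − 0.11598405)·3.32/1600 = 3.2452889 × 10^-4.
Sum = 0.0029386089.
SE = √(0.0029386089) = 0.05421.

0.05421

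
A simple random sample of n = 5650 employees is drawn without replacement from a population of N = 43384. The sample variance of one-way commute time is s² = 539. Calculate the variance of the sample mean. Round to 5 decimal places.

0.08297

Under SRS without replacement, Var(ȳ) = (1 − f)·s²/n with f = n/N = 5650/43384 = 0.13023234.
Var(ȳ) = (1 − 0.13023234)·539/5650 = 0.86976766·0.09539823 = 0.082974295.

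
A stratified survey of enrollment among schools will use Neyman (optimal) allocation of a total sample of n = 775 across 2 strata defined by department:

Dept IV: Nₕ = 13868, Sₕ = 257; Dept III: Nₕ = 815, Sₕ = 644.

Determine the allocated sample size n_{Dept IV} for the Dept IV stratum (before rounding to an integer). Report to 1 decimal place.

Neyman allocation: nₕ = n·NₕSₕ / Σⱼ NⱼSⱼ.
Σ NⱼSⱼ = 13868·257 + 815·644 = 4.088936 × 10^6.
n_{Dept IV} = 775·13868·257 / (4.088936 × 10^6) = 675.5.

675.5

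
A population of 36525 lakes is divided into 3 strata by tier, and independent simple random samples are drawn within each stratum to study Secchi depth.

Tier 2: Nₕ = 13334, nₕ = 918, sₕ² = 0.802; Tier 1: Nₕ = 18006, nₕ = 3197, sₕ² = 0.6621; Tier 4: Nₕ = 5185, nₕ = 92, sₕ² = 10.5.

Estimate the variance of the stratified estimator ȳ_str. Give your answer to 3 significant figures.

Var(ȳ_str) = Σₕ Wₕ²(1 − fₕ)sₕ²/nₕ with Wₕ = Nₕ/N, N = 36525.
Tier 2: Wₕ = 0.36506502; term = 0.36506502²·(1 − 0.06884656)·0.802/918 = 1.08416 × 10^-4.
Tier 1: Wₕ = 0.49297741; term = 0.49297741²·(1 − 0.17755193)·0.6621/3197 = 4.139458 × 10^-5.
Tier 4: Wₕ = 0.14195756; term = 0.14195756²·(1 − 0.01774349)·10.5/92 = 0.0022591416.
Sum = 0.0024089522.

0.00241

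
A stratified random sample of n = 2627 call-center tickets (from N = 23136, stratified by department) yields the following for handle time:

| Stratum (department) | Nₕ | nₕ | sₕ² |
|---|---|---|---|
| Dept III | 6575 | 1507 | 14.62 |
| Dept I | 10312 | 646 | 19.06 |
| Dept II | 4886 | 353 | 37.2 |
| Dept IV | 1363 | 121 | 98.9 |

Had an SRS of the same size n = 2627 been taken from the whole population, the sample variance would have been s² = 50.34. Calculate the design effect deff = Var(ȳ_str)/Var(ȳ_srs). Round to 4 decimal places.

0.7679

Var(ȳ_str) = Σ Wₕ²(1−fₕ)sₕ²/nₕ with Wₕ = Nₕ/23136:
  Dept III: (6575/23136)²·(1−1507/6575)·14.62/1507 = 6.0393463 × 10^-4
  Dept I: (10312/23136)²·(1−646/10312)·19.06/646 = 0.0054941881
  Dept II: (4886/23136)²·(1−353/4886)·37.2/353 = 0.0043604455
  Dept IV: (1363/23136)²·(1−121/1363)·98.9/121 = 0.0025849481
  → Var(ȳ_str) = 0.013043516.
Var(ȳ_srs) = (1 − 2627/23136)·50.34/2627 = 0.016986713.
deff = 0.013043516 / 0.016986713 = 0.7679.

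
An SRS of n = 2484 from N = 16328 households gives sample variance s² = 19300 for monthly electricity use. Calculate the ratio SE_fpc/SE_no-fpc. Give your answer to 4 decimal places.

0.9208

f = n/N = 2484/16328 = 0.15213131.
SE_no-fpc = √(s²/n) = 2.7874229; SE_fpc = √((1−f)s²/n) = 2.566653.
Ratio = √(1−f) = 0.92079786.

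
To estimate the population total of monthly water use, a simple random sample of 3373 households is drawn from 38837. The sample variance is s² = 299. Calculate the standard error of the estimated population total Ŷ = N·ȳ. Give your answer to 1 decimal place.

11049.5

Var(Ŷ) = N²·Var(ȳ) = N²·(1 − n/N)·s²/n.
f = 3373/38837 = 0.08685017; Var(ȳ) = 0.91314983·299/3373 = 0.080946279.
Var(Ŷ) = 38837² · 0.080946279 = 1.2209229 × 10^8.
SE(Ŷ) = √(1.2209229 × 10^8) = 11049.5.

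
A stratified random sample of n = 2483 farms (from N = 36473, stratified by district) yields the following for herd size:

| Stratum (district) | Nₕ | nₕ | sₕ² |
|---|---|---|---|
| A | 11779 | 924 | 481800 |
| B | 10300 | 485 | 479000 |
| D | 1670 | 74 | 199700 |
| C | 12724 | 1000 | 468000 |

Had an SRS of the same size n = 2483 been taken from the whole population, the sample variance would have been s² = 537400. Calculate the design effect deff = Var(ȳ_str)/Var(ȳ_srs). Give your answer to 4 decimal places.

Var(ȳ_str) = Σ Wₕ²(1−fₕ)sₕ²/nₕ with Wₕ = Nₕ/36473:
  A: (11779/36473)²·(1−924/11779)·481800/924 = 50.117581
  B: (10300/36473)²·(1−485/10300)·479000/485 = 75.054775
  D: (1670/36473)²·(1−74/1670)·199700/74 = 5.4069547
  C: (12724/36473)²·(1−1000/12724)·468000/1000 = 52.48103
  → Var(ȳ_str) = 183.06034.
Var(ȳ_srs) = (1 − 2483/36473)·537400/2483 = 201.69755.
deff = 183.06034 / 201.69755 = 0.9076.

0.9076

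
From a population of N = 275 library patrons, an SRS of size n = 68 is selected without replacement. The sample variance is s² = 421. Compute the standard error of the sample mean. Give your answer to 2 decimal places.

Under SRS without replacement, Var(ȳ) = (1 − f)·s²/n with f = n/N = 68/275 = 0.24727273.
Var(ȳ) = (1 − 0.24727273)·421/68 = 0.75272727·6.1911765 = 4.6602674.
SE(ȳ) = √(4.6602674) = 2.16.

2.16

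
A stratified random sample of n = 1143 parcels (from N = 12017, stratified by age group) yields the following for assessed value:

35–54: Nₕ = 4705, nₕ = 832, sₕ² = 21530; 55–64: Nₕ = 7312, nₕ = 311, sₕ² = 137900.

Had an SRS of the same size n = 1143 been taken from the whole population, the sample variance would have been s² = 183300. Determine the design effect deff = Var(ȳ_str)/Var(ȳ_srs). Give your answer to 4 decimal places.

Var(ȳ_str) = Σ Wₕ²(1−fₕ)sₕ²/nₕ with Wₕ = Nₕ/12017:
  35–54: (4705/12017)²·(1−832/4705)·21530/832 = 3.2653949
  55–64: (7312/12017)²·(1−311/7312)·137900/311 = 157.18388
  → Var(ȳ_str) = 160.44927.
Var(ȳ_srs) = (1 − 1143/12017)·183300/1143 = 145.11406.
deff = 160.44927 / 145.11406 = 1.1057.

1.1057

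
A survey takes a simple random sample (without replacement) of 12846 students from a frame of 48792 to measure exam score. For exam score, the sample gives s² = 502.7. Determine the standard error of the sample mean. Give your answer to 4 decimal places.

0.1698

Under SRS without replacement, Var(ȳ) = (1 − f)·s²/n with f = n/N = 12846/48792 = 0.26328087.
Var(ȳ) = (1 − 0.26328087)·502.7/12846 = 0.73671913·0.039132804 = 0.028829885.
SE(ȳ) = √(0.028829885) = 0.1698.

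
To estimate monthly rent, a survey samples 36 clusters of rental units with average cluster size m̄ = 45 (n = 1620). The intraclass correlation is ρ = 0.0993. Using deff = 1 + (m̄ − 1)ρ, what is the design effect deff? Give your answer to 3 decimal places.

5.369

deff = 1 + (45 − 1)·0.0993 = 1 + 4.3692 = 5.3692.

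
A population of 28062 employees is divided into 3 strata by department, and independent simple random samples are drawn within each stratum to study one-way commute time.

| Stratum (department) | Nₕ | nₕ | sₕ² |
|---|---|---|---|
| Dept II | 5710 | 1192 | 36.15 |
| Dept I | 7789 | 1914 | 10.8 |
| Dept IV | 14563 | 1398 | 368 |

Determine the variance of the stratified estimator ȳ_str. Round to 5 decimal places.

Var(ȳ_str) = Σₕ Wₕ²(1 − fₕ)sₕ²/nₕ with Wₕ = Nₕ/N, N = 28062.
Dept II: Wₕ = 0.20347801; term = 0.20347801²·(1 − 0.20875657)·36.15/1192 = 9.935212 × 10^-4.
Dept I: Wₕ = 0.27756397; term = 0.27756397²·(1 − 0.24573116)·10.8/1914 = 3.2789452 × 10^-4.
Dept IV: Wₕ = 0.51895802; term = 0.51895802²·(1 − 0.09599670)·368/1398 = 0.064087764.
Sum = 0.06540918.

0.06541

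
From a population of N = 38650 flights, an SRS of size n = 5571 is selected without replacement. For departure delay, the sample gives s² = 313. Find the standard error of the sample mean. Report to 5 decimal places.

0.21928

Under SRS without replacement, Var(ȳ) = (1 − f)·s²/n with f = n/N = 5571/38650 = 0.14413972.
Var(ȳ) = (1 − 0.14413972)·313/5571 = 0.85586028·0.056183809 = 0.048085491.
SE(ȳ) = √(0.048085491) = 0.21928.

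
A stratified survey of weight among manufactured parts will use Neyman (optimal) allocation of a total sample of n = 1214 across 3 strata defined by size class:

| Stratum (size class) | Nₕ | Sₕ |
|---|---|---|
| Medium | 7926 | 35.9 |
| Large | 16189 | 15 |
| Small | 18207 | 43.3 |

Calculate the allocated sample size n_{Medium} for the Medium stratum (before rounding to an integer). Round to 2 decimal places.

262.54

Neyman allocation: nₕ = n·NₕSₕ / Σⱼ NⱼSⱼ.
Σ NⱼSⱼ = 7926·35.9 + 16189·15 + 18207·43.3 = 1.3157415 × 10^6.
n_{Medium} = 1214·7926·35.9 / (1.3157415 × 10^6) = 262.54.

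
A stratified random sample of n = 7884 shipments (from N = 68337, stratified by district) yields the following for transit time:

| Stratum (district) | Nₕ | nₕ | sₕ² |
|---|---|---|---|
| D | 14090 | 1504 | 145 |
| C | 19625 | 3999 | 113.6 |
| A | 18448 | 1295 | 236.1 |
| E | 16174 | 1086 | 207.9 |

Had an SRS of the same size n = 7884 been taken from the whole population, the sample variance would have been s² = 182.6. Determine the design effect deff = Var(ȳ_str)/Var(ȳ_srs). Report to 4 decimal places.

1.3609

Var(ȳ_str) = Σ Wₕ²(1−fₕ)sₕ²/nₕ with Wₕ = Nₕ/68337:
  D: (14090/68337)²·(1−1504/14090)·145/1504 = 0.0036610619
  C: (19625/68337)²·(1−3999/19625)·113.6/3999 = 0.0018654027
  A: (18448/68337)²·(1−1295/18448)·236.1/1295 = 0.012353891
  E: (16174/68337)²·(1−1086/16174)·207.9/1086 = 0.01000373
  → Var(ȳ_str) = 0.027884086.
Var(ȳ_srs) = (1 − 7884/68337)·182.6/7884 = 0.02048878.
deff = 0.027884086 / 0.02048878 = 1.3609.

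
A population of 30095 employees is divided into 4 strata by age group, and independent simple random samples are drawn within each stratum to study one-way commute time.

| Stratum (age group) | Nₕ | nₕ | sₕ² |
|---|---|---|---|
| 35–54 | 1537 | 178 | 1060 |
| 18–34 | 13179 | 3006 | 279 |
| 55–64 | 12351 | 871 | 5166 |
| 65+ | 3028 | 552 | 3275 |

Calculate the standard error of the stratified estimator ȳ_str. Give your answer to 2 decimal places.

Var(ȳ_str) = Σₕ Wₕ²(1 − fₕ)sₕ²/nₕ with Wₕ = Nₕ/N, N = 30095.
35–54: Wₕ = 0.05107161; term = 0.05107161²·(1 − 0.11581002)·1060/178 = 0.013733793.
18–34: Wₕ = 0.43791327; term = 0.43791327²·(1 − 0.22809014)·279/3006 = 0.013739092.
55–64: Wₕ = 0.41040040; term = 0.41040040²·(1 − 0.07052061)·5166/871 = 0.92852064.
65+: Wₕ = 0.10061472; term = 0.10061472²·(1 − 0.18229855)·3275/552 = 0.049112274.
Sum = 1.0051058.
SE = √(1.0051058) = 1.00.

1.00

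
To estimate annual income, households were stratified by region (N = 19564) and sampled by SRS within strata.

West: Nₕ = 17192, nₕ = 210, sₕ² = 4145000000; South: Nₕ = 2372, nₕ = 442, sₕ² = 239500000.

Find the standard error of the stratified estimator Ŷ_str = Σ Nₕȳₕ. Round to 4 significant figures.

7.593 × 10^7

Var(Ŷ_str) = Σₕ Nₕ²(1 − fₕ)sₕ²/nₕ.
West: 17192²·(1 − 210/17192)·4145000000/210 = 5.7626266 × 10^15.
South: 2372²·(1 − 442/2372)·239500000/442 = 2.4805914 × 10^12.
Sum = 5.7651072 × 10^15.
SE = √(5.7651072 × 10^15) = 7.593 × 10^7.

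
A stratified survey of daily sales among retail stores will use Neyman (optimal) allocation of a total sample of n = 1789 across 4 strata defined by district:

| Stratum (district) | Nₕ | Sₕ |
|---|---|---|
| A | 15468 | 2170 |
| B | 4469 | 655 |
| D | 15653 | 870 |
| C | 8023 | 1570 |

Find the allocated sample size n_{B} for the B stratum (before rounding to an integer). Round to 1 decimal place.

83.5

Neyman allocation: nₕ = n·NₕSₕ / Σⱼ NⱼSⱼ.
Σ NⱼSⱼ = 15468·2170 + 4469·655 + 15653·870 + 8023·1570 = 6.2706975 × 10^7.
n_{B} = 1789·4469·655 / (6.2706975 × 10^7) = 83.5.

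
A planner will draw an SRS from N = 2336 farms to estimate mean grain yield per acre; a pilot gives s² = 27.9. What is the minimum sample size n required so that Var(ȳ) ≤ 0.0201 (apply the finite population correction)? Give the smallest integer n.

Without fpc, n₀ = s²/D = 27.9/0.0201 = 1388.0597.
With fpc, (1 − n/N)·s²/n ≤ D requires n ≥ n₀/(1 + n₀/N) = 1388.0597/(1 + 1388.0597/2336) = 870.6916.
Rounding up, n = 871.

871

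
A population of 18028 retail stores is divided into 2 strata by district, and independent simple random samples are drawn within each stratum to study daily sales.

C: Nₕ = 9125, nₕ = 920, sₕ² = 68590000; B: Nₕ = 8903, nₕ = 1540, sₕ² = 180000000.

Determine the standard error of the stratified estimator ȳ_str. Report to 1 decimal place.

Var(ȳ_str) = Σₕ Wₕ²(1 − fₕ)sₕ²/nₕ with Wₕ = Nₕ/N, N = 18028.
C: Wₕ = 0.50615709; term = 0.50615709²·(1 − 0.10082192)·68590000/920 = 17174.707.
B: Wₕ = 0.49384291; term = 0.49384291²·(1 − 0.17297540)·180000000/1540 = 23574.791.
Sum = 40749.498.
SE = √(40749.498) = 201.9.

201.9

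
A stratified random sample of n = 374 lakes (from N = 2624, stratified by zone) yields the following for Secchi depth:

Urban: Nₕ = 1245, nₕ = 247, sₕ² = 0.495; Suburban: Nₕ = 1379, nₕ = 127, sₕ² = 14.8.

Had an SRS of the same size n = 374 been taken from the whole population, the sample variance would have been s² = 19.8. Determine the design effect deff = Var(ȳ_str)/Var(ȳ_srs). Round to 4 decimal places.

0.6517

Var(ȳ_str) = Σ Wₕ²(1−fₕ)sₕ²/nₕ with Wₕ = Nₕ/2624:
  Urban: (1245/2624)²·(1−247/1245)·0.495/247 = 3.6164334 × 10^-4
  Suburban: (1379/2624)²·(1−127/1379)·14.8/127 = 0.029221259
  → Var(ȳ_str) = 0.029582902.
Var(ȳ_srs) = (1 − 374/2624)·19.8/374 = 0.045395445.
deff = 0.029582902 / 0.045395445 = 0.6517.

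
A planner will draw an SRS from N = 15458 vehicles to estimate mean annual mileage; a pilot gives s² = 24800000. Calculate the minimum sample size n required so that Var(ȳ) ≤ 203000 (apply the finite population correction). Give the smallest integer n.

Without fpc, n₀ = s²/D = 24800000/203000 = 122.1675.
With fpc, (1 − n/N)·s²/n ≤ D requires n ≥ n₀/(1 + n₀/N) = 122.1675/(1 + 122.1675/15458) = 121.2096.
Rounding up, n = 122.

122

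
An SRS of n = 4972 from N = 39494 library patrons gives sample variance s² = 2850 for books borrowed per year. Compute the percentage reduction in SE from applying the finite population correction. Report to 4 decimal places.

f = n/N = 4972/39494 = 0.12589254.
SE_no-fpc = √(s²/n) = 0.75710632; SE_fpc = √((1−f)s²/n) = 0.70784682.
Ratio = √(1−f) = 0.93493714. Reduction = 100·(1 − 0.93493714) = 6.5063%.

6.5063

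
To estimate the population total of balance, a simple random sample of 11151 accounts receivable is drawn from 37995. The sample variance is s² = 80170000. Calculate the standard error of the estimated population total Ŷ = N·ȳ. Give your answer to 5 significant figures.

Var(Ŷ) = N²·Var(ȳ) = N²·(1 − n/N)·s²/n.
f = 11151/37995 = 0.29348598; Var(ȳ) = 0.70651402·80170000/11151 = 5079.4753.
Var(Ŷ) = 37995² · 5079.4753 = 7.3328323 × 10^12.
SE(Ŷ) = √(7.3328323 × 10^12) = 2.7079 × 10^6.

2.7079 × 10^6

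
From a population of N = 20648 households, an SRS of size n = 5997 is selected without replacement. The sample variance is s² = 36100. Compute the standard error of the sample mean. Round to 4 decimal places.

2.0667

Under SRS without replacement, Var(ȳ) = (1 − f)·s²/n with f = n/N = 5997/20648 = 0.29043975.
Var(ȳ) = (1 − 0.29043975)·36100/5997 = 0.70956025·6.0196765 = 4.2713232.
SE(ȳ) = √(4.2713232) = 2.0667.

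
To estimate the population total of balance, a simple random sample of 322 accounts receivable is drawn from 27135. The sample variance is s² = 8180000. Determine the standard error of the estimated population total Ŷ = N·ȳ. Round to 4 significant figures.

Var(Ŷ) = N²·Var(ȳ) = N²·(1 − n/N)·s²/n.
f = 322/27135 = 0.01186659; Var(ȳ) = 0.98813341·8180000/322 = 25102.271.
Var(Ŷ) = 27135² · 25102.271 = 1.8483009 × 10^13.
SE(Ŷ) = √(1.8483009 × 10^13) = 4.299 × 10^6.

4.299 × 10^6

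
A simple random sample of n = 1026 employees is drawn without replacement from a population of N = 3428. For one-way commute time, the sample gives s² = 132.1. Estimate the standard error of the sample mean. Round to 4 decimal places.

0.3004

Under SRS without replacement, Var(ȳ) = (1 − f)·s²/n with f = n/N = 1026/3428 = 0.29929988.
Var(ȳ) = (1 − 0.29929988)·132.1/1026 = 0.70070012·0.12875244 = 0.090216847.
SE(ȳ) = √(0.090216847) = 0.3004.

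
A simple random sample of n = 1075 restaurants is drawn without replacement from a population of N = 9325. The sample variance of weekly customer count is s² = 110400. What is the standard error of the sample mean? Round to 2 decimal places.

Under SRS without replacement, Var(ȳ) = (1 − f)·s²/n with f = n/N = 1075/9325 = 0.11528150.
Var(ȳ) = (1 − 0.11528150)·110400/1075 = 0.88471850·102.69767 = 90.858532.
SE(ȳ) = √(90.858532) = 9.53.

9.53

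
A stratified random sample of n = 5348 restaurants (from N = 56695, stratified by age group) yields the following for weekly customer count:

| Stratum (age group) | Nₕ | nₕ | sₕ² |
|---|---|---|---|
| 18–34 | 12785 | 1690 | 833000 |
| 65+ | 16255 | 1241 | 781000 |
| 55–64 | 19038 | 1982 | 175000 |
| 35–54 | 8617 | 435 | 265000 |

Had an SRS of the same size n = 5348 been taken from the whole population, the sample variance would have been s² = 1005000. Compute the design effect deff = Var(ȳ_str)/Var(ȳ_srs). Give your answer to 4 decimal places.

Var(ȳ_str) = Σ Wₕ²(1−fₕ)sₕ²/nₕ with Wₕ = Nₕ/56695:
  18–34: (12785/56695)²·(1−1690/12785)·833000/1690 = 21.751881
  65+: (16255/56695)²·(1−1241/16255)·781000/1241 = 47.782968
  55–64: (19038/56695)²·(1−1982/19038)·175000/1982 = 8.9195591
  35–54: (8617/56695)²·(1−435/8617)·265000/435 = 13.362345
  → Var(ȳ_str) = 91.816753.
Var(ȳ_srs) = (1 − 5348/56695)·1005000/5348 = 170.19429.
deff = 91.816753 / 170.19429 = 0.5395.

0.5395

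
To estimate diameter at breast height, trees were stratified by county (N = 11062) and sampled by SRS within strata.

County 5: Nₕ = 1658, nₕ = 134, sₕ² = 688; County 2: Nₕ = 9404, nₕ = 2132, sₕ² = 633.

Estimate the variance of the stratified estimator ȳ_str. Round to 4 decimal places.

Var(ȳ_str) = Σₕ Wₕ²(1 − fₕ)sₕ²/nₕ with Wₕ = Nₕ/N, N = 11062.
County 5: Wₕ = 0.14988248; term = 0.14988248²·(1 − 0.08082027)·688/134 = 0.10601952.
County 2: Wₕ = 0.85011752; term = 0.85011752²·(1 − 0.22671204)·633/2132 = 0.16592648.
Sum = 0.271946.

0.2719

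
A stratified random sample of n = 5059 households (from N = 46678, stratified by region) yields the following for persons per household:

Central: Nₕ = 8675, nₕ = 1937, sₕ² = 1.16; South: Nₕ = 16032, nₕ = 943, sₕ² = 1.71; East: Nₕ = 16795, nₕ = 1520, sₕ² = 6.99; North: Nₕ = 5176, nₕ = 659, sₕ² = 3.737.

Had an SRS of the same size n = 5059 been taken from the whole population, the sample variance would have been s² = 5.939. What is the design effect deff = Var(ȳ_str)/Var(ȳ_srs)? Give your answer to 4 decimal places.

0.7831

Var(ȳ_str) = Σ Wₕ²(1−fₕ)sₕ²/nₕ with Wₕ = Nₕ/46678:
  Central: (8675/46678)²·(1−1937/8675)·1.16/1937 = 1.6065875 × 10^-5
  South: (16032/46678)²·(1−943/16032)·1.71/943 = 2.0132982 × 10^-4
  East: (16795/46678)²·(1−1520/16795)·6.99/1520 = 5.4146493 × 10^-4
  North: (5176/46678)²·(1−659/5176)·3.737/659 = 6.0849577 × 10^-5
  → Var(ȳ_str) = 8.197102 × 10^-4.
Var(ȳ_srs) = (1 − 5059/46678)·5.939/5059 = 0.001046714.
deff = (8.197102 × 10^-4) / 0.001046714 = 0.7831.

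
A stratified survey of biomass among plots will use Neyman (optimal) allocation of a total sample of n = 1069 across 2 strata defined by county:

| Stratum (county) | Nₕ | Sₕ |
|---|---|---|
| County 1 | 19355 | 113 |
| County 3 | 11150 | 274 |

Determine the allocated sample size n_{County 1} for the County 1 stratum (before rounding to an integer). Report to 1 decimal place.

Neyman allocation: nₕ = n·NₕSₕ / Σⱼ NⱼSⱼ.
Σ NⱼSⱼ = 19355·113 + 11150·274 = 5.242215 × 10^6.
n_{County 1} = 1069·19355·113 / (5.242215 × 10^6) = 446.0.

446.0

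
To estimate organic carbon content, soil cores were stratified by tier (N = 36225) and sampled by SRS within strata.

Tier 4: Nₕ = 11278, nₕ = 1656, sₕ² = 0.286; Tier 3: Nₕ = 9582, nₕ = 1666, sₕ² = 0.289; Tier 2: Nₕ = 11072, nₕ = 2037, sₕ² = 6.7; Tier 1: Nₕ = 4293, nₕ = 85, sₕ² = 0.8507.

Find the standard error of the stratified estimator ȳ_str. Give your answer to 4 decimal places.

0.0203

Var(ȳ_str) = Σₕ Wₕ²(1 − fₕ)sₕ²/nₕ with Wₕ = Nₕ/N, N = 36225.
Tier 4: Wₕ = 0.31133195; term = 0.31133195²·(1 − 0.14683455)·0.286/1656 = 1.4281912 × 10^-5.
Tier 3: Wₕ = 0.26451346; term = 0.26451346²·(1 − 0.17386767)·0.289/1666 = 1.0026931 × 10^-5.
Tier 2: Wₕ = 0.30564527; term = 0.30564527²·(1 − 0.18397760)·6.7/2037 = 2.5073861 × 10^-4.
Tier 1: Wₕ = 0.11850932; term = 0.11850932²·(1 − 0.01979967)·0.8507/85 = 1.3777719 × 10^-4.
Sum = 4.1282464 × 10^-4.
SE = √(4.1282464 × 10^-4) = 0.0203.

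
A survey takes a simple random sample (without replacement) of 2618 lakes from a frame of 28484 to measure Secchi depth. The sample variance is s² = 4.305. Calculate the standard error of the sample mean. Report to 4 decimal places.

0.0386

Under SRS without replacement, Var(ȳ) = (1 − f)·s²/n with f = n/N = 2618/28484 = 0.09191125.
Var(ȳ) = (1 − 0.09191125)·4.305/2618 = 0.90808875·0.001644385 = 0.0014932475.
SE(ȳ) = √(0.0014932475) = 0.0386.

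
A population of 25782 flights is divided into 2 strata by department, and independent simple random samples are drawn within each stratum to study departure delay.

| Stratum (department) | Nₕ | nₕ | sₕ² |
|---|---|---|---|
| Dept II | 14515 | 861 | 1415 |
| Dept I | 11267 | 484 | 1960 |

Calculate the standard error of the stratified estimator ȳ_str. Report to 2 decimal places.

1.11

Var(ȳ_str) = Σₕ Wₕ²(1 − fₕ)sₕ²/nₕ with Wₕ = Nₕ/N, N = 25782.
Dept II: Wₕ = 0.56298968; term = 0.56298968²·(1 − 0.05931795)·1415/861 = 0.49000106.
Dept I: Wₕ = 0.43701032; term = 0.43701032²·(1 − 0.04295731)·1960/484 = 0.74015964.
Sum = 1.2301607.
SE = √(1.2301607) = 1.11.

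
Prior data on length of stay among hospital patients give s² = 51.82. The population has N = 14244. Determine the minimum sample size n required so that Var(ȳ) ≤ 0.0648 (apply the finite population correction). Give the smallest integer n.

758

Without fpc, n₀ = s²/D = 51.82/0.0648 = 799.6914.
With fpc, (1 − n/N)·s²/n ≤ D requires n ≥ n₀/(1 + n₀/N) = 799.6914/(1 + 799.6914/14244) = 757.1815.
Rounding up, n = 758.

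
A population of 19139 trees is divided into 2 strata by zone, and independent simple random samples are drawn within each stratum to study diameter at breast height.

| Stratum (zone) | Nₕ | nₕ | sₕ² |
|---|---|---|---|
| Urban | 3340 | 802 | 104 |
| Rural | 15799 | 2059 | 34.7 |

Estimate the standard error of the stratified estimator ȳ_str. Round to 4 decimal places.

0.1140

Var(ȳ_str) = Σₕ Wₕ²(1 − fₕ)sₕ²/nₕ with Wₕ = Nₕ/N, N = 19139.
Urban: Wₕ = 0.17451277; term = 0.17451277²·(1 − 0.24011976)·104/802 = 0.0030009487.
Rural: Wₕ = 0.82548723; term = 0.82548723²·(1 − 0.13032470)·34.7/2059 = 0.0099873662.
Sum = 0.012988315.
SE = √(0.012988315) = 0.1140.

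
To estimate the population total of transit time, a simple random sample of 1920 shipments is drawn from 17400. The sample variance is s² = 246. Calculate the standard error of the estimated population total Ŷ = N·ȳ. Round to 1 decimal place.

5874.6

Var(Ŷ) = N²·Var(ȳ) = N²·(1 − n/N)·s²/n.
f = 1920/17400 = 0.11034483; Var(ȳ) = 0.88965517·246/1920 = 0.11398707.
Var(Ŷ) = 17400² · 0.11398707 = 3.4510725 × 10^7.
SE(Ŷ) = √(3.4510725 × 10^7) = 5874.6.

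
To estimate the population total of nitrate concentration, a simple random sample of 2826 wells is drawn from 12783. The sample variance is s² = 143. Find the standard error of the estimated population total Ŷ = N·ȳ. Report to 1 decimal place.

2537.8

Var(Ŷ) = N²·Var(ȳ) = N²·(1 − n/N)·s²/n.
f = 2826/12783 = 0.22107487; Var(ȳ) = 0.77892513·143/2826 = 0.039414825.
Var(Ŷ) = 12783² · 0.039414825 = 6.440583 × 10^6.
SE(Ŷ) = √(6.440583 × 10^6) = 2537.8.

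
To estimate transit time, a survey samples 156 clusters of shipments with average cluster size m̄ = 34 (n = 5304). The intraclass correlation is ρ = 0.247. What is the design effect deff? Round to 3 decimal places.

deff = 1 + (34 − 1)·0.247 = 1 + 8.151 = 9.151.

9.151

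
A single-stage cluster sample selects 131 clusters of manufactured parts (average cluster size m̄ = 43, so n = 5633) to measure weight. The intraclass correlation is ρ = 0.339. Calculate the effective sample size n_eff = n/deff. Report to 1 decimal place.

deff = 1 + (43 − 1)·0.339 = 1 + 14.238 = 15.238.
n_eff = 5633 / 15.238 = 369.7.

369.7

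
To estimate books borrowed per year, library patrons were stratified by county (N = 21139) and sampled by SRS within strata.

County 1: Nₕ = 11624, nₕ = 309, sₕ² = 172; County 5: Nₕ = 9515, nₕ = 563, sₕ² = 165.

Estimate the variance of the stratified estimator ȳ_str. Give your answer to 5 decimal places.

Var(ȳ_str) = Σₕ Wₕ²(1 − fₕ)sₕ²/nₕ with Wₕ = Nₕ/N, N = 21139.
County 1: Wₕ = 0.54988410; term = 0.54988410²·(1 − 0.02658293)·172/309 = 0.16383672.
County 5: Wₕ = 0.45011590; term = 0.45011590²·(1 − 0.05916973)·165/563 = 0.055864451.
Sum = 0.21970117.

0.21970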